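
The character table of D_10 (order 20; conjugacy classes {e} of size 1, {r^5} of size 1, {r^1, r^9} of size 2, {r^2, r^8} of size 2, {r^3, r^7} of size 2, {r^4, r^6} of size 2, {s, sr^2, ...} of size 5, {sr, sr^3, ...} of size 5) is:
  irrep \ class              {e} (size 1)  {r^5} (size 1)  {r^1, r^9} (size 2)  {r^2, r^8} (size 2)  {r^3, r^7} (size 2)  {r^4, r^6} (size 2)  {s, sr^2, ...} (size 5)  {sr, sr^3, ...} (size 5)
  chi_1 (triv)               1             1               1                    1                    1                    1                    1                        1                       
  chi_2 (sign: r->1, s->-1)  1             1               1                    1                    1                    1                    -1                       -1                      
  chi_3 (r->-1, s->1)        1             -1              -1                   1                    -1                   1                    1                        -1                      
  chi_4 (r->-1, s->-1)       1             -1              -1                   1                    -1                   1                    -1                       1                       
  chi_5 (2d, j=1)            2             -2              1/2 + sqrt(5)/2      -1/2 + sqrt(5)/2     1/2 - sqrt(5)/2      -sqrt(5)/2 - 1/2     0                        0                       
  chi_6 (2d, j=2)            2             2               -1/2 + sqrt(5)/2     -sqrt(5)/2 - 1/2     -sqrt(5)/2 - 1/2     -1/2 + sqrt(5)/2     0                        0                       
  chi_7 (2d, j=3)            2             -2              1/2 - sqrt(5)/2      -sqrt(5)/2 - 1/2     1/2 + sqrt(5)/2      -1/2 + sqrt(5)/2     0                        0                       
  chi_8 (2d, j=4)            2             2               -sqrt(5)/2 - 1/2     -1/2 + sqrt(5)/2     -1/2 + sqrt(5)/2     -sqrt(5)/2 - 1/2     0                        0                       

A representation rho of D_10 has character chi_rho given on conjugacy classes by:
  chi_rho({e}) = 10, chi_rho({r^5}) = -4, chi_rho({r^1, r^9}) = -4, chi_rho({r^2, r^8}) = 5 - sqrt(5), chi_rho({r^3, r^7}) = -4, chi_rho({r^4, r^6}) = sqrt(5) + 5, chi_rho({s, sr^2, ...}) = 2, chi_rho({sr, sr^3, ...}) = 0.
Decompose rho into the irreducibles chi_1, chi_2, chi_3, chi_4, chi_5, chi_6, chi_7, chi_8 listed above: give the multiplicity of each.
Multiplicities: chi_1: 1, chi_2: 0, chi_3: 3, chi_4: 2, chi_5: 0, chi_6: 1, chi_7: 1, chi_8: 0.

Explanation: Use <chi_rho, chi> = (1/|G|) sum_C |C| * chi_rho(C) * conj(chi(C)) with |G| = 20 for each irreducible chi in the table:
  <chi_rho, chi_1> = (1/20)[1*(10)*conj(1) + 1*(-4)*conj(1) + 2*(-4)*conj(1) + 2*(5 - sqrt(5))*conj(1) + 2*(-4)*conj(1) + 2*(sqrt(5) + 5)*conj(1) + 5*(2)*conj(1) + 5*(0)*conj(1)]
      = (1/20)[(10) + (-4) + (-8) + (10 - 2*sqrt(5)) + (-8) + (2*sqrt(5) + 10) + (10) + (0)] = 20/20 = 1
  <chi_rho, chi_2> = (1/20)[1*(10)*conj(1) + 1*(-4)*conj(1) + 2*(-4)*conj(1) + 2*(5 - sqrt(5))*conj(1) + 2*(-4)*conj(1) + 2*(sqrt(5) + 5)*conj(1) + 5*(2)*conj(-1) + 5*(0)*conj(-1)]
      = (1/20)[(10) + (-4) + (-8) + (10 - 2*sqrt(5)) + (-8) + (2*sqrt(5) + 10) + (-10) + (0)] = 0/20 = 0
  <chi_rho, chi_3> = (1/20)[1*(10)*conj(1) + 1*(-4)*conj(-1) + 2*(-4)*conj(-1) + 2*(5 - sqrt(5))*conj(1) + 2*(-4)*conj(-1) + 2*(sqrt(5) + 5)*conj(1) + 5*(2)*conj(1) + 5*(0)*conj(-1)]
      = (1/20)[(10) + (4) + (8) + (10 - 2*sqrt(5)) + (8) + (2*sqrt(5) + 10) + (10) + (0)] = 60/20 = 3
  <chi_rho, chi_4> = (1/20)[1*(10)*conj(1) + 1*(-4)*conj(-1) + 2*(-4)*conj(-1) + 2*(5 - sqrt(5))*conj(1) + 2*(-4)*conj(-1) + 2*(sqrt(5) + 5)*conj(1) + 5*(2)*conj(-1) + 5*(0)*conj(1)]
      = (1/20)[(10) + (4) + (8) + (10 - 2*sqrt(5)) + (8) + (2*sqrt(5) + 10) + (-10) + (0)] = 40/20 = 2
  <chi_rho, chi_5> = (1/20)[1*(10)*conj(2) + 1*(-4)*conj(-2) + 2*(-4)*conj(1/2 + sqrt(5)/2) + 2*(5 - sqrt(5))*conj(-1/2 + sqrt(5)/2) + 2*(-4)*conj(1/2 - sqrt(5)/2) + 2*(sqrt(5) + 5)*conj(-sqrt(5)/2 - 1/2) + 5*(2)*conj(0) + 5*(0)*conj(0)]
      = (1/20)[(20) + (8) + (-4*sqrt(5) - 4) + (-10 + 6*sqrt(5)) + (-4 + 4*sqrt(5)) + (-6*sqrt(5) - 10) + (0) + (0)] = 0/20 = 0
  <chi_rho, chi_6> = (1/20)[1*(10)*conj(2) + 1*(-4)*conj(2) + 2*(-4)*conj(-1/2 + sqrt(5)/2) + 2*(5 - sqrt(5))*conj(-sqrt(5)/2 - 1/2) + 2*(-4)*conj(-sqrt(5)/2 - 1/2) + 2*(sqrt(5) + 5)*conj(-1/2 + sqrt(5)/2) + 5*(2)*conj(0) + 5*(0)*conj(0)]
      = (1/20)[(20) + (-8) + (4 - 4*sqrt(5)) + (-4*sqrt(5)) + (4 + 4*sqrt(5)) + (4*sqrt(5)) + (0) + (0)] = 20/20 = 1
  <chi_rho, chi_7> = (1/20)[1*(10)*conj(2) + 1*(-4)*conj(-2) + 2*(-4)*conj(1/2 - sqrt(5)/2) + 2*(5 - sqrt(5))*conj(-sqrt(5)/2 - 1/2) + 2*(-4)*conj(1/2 + sqrt(5)/2) + 2*(sqrt(5) + 5)*conj(-1/2 + sqrt(5)/2) + 5*(2)*conj(0) + 5*(0)*conj(0)]
      = (1/20)[(20) + (8) + (-4 + 4*sqrt(5)) + (-4*sqrt(5)) + (-4*sqrt(5) - 4) + (4*sqrt(5)) + (0) + (0)] = 20/20 = 1
  <chi_rho, chi_8> = (1/20)[1*(10)*conj(2) + 1*(-4)*conj(2) + 2*(-4)*conj(-sqrt(5)/2 - 1/2) + 2*(5 - sqrt(5))*conj(-1/2 + sqrt(5)/2) + 2*(-4)*conj(-1/2 + sqrt(5)/2) + 2*(sqrt(5) + 5)*conj(-sqrt(5)/2 - 1/2) + 5*(2)*conj(0) + 5*(0)*conj(0)]
      = (1/20)[(20) + (-8) + (4 + 4*sqrt(5)) + (-10 + 6*sqrt(5)) + (4 - 4*sqrt(5)) + (-6*sqrt(5) - 10) + (0) + (0)] = 0/20 = 0
Dimension check: dim(rho) = sum (mult * dim) = 1*1 + 0*1 + 3*1 + 2*1 + 0*2 + 1*2 + 1*2 + 0*2 = 10 = chi_rho(e) = 10.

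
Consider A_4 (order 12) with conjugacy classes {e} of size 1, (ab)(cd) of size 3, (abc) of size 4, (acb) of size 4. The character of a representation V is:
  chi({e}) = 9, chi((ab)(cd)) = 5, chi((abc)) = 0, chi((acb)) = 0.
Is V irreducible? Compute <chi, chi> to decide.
Not irreducible (reducible): <chi, chi> = 13 > 1.

Solution. <chi, chi> = (1/|G|) sum_C |C| * |chi(C)|^2 = (1/12)[1*|9|^2 + 3*|5|^2 + 4*|0|^2 + 4*|0|^2]
  = (1/12)[(81) + (75) + (0) + (0)] = 156/12 = 13.
(Exp terms are combined using exp(i*s)*conj(exp(i*t)) = exp(i*(s-t)), and sums of them are collapsed using the identity that for every m > 1 the m distinct m-th roots of unity sum to 0, e.g. 1 + exp(2*I*pi/3) + exp(-2*I*pi/3) = 0.)
A character is irreducible iff <chi, chi> = 1, so this representation is reducible.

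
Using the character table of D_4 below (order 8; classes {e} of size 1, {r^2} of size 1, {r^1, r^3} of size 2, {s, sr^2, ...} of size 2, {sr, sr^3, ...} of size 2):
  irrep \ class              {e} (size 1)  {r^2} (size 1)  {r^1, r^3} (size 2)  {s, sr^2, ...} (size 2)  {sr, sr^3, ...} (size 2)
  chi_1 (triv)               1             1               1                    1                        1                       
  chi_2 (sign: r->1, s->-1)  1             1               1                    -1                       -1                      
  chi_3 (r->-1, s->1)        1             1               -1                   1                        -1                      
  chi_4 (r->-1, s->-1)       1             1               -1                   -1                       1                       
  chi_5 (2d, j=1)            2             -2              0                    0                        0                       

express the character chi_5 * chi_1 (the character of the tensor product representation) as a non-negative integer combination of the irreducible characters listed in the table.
chi_5 tensor chi_1 = chi_5 (all other irreducibles have multiplicity 0).

The character of a tensor product is the pointwise product (chi_5 * chi_1)(C) = chi_5(C) * chi_1(C):
  {e}: (2)*(1), {r^2}: (-2)*(1), {r^1, r^3}: (0)*(1), {s, sr^2, ...}: (0)*(1), {sr, sr^3, ...}: (0)*(1)
so (chi_5 * chi_1) takes values
  {e} -> 2, {r^2} -> -2, {r^1, r^3} -> 0, {s, sr^2, ...} -> 0, {sr, sr^3, ...} -> 0.
Now take the inner product of this character with each irreducible chi from the table, <chi_5*chi_1, chi> = (1/8) sum_C |C| (chi_5*chi_1)(C) conj(chi(C)):
  <chi_5*chi_1, chi_1> = (1/8)[1*(2)*conj(1) + 1*(-2)*conj(1) + 2*(0)*conj(1) + 2*(0)*conj(1) + 2*(0)*conj(1)]
      = (1/8)[(2) + (-2) + (0) + (0) + (0)] = 0/8 = 0
  <chi_5*chi_1, chi_2> = (1/8)[1*(2)*conj(1) + 1*(-2)*conj(1) + 2*(0)*conj(1) + 2*(0)*conj(-1) + 2*(0)*conj(-1)]
      = (1/8)[(2) + (-2) + (0) + (0) + (0)] = 0/8 = 0
  <chi_5*chi_1, chi_3> = (1/8)[1*(2)*conj(1) + 1*(-2)*conj(1) + 2*(0)*conj(-1) + 2*(0)*conj(1) + 2*(0)*conj(-1)]
      = (1/8)[(2) + (-2) + (0) + (0) + (0)] = 0/8 = 0
  <chi_5*chi_1, chi_4> = (1/8)[1*(2)*conj(1) + 1*(-2)*conj(1) + 2*(0)*conj(-1) + 2*(0)*conj(-1) + 2*(0)*conj(1)]
      = (1/8)[(2) + (-2) + (0) + (0) + (0)] = 0/8 = 0
  <chi_5*chi_1, chi_5> = (1/8)[1*(2)*conj(2) + 1*(-2)*conj(-2) + 2*(0)*conj(0) + 2*(0)*conj(0) + 2*(0)*conj(0)]
      = (1/8)[(4) + (4) + (0) + (0) + (0)] = 8/8 = 1
Hence the multiplicities are chi_5: 1. Dimension check: dim(chi_5)*dim(chi_1) = 2*1 = 2 and sum (mult * dim) = 1*2 = 2.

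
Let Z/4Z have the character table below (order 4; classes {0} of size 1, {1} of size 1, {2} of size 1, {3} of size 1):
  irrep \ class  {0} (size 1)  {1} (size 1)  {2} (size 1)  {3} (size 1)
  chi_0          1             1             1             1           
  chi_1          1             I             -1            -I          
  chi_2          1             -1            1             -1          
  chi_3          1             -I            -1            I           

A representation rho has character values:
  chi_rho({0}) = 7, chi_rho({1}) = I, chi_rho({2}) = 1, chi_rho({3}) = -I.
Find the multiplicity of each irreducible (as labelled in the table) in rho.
Multiplicities: chi_0: 2, chi_1: 2, chi_2: 2, chi_3: 1.

Solution. Use <chi_rho, chi> = (1/|G|) sum_C |C| * chi_rho(C) * conj(chi(C)) with |G| = 4 for each irreducible chi in the table:
  <chi_rho, chi_0> = (1/4)[1*(7)*conj(1) + 1*(I)*conj(1) + 1*(1)*conj(1) + 1*(-I)*conj(1)]
      = (1/4)[(7) + (I) + (1) + (-I)] = 8/4 = 2
  <chi_rho, chi_1> = (1/4)[1*(7)*conj(1) + 1*(I)*conj(I) + 1*(1)*conj(-1) + 1*(-I)*conj(-I)]
      = (1/4)[(7) + (1) + (-1) + (1)] = 8/4 = 2
  <chi_rho, chi_2> = (1/4)[1*(7)*conj(1) + 1*(I)*conj(-1) + 1*(1)*conj(1) + 1*(-I)*conj(-1)]
      = (1/4)[(7) + (-I) + (1) + (I)] = 8/4 = 2
  <chi_rho, chi_3> = (1/4)[1*(7)*conj(1) + 1*(I)*conj(-I) + 1*(1)*conj(-1) + 1*(-I)*conj(I)]
      = (1/4)[(7) + (-1) + (-1) + (-1)] = 4/4 = 1
(Exp terms are combined using exp(i*s)*conj(exp(i*t)) = exp(i*(s-t)), and sums of them are collapsed using the identity that for every m > 1 the m distinct m-th roots of unity sum to 0, e.g. 1 + exp(2*I*pi/3) + exp(-2*I*pi/3) = 0.)
Dimension check: dim(rho) = sum (mult * dim) = 2*1 + 2*1 + 2*1 + 1*1 = 7 = chi_rho(e) = 7.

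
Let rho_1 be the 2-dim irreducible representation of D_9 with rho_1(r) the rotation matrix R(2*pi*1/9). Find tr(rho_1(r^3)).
chi_{rho_1}(r^3) = 2*cos(2*pi*1*3/9) = -1

Reasoning: rho_1(r^3) is rotation by angle 2*pi*1*3/9, whose trace is 2*cos(2*pi*1*3/9) = -1.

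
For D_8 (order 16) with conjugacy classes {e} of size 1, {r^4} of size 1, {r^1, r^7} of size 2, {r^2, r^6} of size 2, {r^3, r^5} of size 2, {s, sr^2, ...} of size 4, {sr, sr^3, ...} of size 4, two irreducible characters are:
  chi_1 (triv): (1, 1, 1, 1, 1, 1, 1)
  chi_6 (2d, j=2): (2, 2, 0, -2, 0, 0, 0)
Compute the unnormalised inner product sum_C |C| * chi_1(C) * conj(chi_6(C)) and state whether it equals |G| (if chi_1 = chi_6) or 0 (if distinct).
Sum = 0; so <chi_1, chi_6> = 0 (distinct irreducibles are orthogonal).

Proof sketch: Compute term by term over conjugacy classes (|C| * chi_1(C) * conj(chi_6(C))):
  1*(1)*conj(2) + 1*(1)*conj(2) + 2*(1)*conj(0) + 2*(1)*conj(-2) + 2*(1)*conj(0) + 4*(1)*conj(0) + 4*(1)*conj(0)
  = (2) + (2) + (0) + (-4) + (0) + (0) + (0)
  = 0.
Dividing by |G| = 16 gives 0/16 = 0, matching the row-orthogonality relation <chi_1, chi_6> = [chi_1 = chi_6].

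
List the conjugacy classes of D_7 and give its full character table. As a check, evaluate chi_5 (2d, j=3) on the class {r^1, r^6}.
Conjugacy classes: {e} of size 1, {r^1, r^6} of size 2, {r^2, r^5} of size 2, {r^3, r^4} of size 2, {s, sr, ..., sr^6} of size 7.
Character table:
  irrep \ class              {e} (size 1)  {r^1, r^6} (size 2)  {r^2, r^5} (size 2)  {r^3, r^4} (size 2)  {s, sr, ..., sr^6} (size 7)
  chi_1 (triv)               1             1                    1                    1                    1                          
  chi_2 (sign: r->1, s->-1)  1             1                    1                    1                    -1                         
  chi_3 (2d, j=1)            2             2*cos(2*pi/7)        -2*cos(3*pi/7)       -2*cos(pi/7)         0                          
  chi_4 (2d, j=2)            2             -2*cos(3*pi/7)       -2*cos(pi/7)         2*cos(2*pi/7)        0                          
  chi_5 (2d, j=3)            2             -2*cos(pi/7)         2*cos(2*pi/7)        -2*cos(3*pi/7)       0                          

Spot check: chi_5 (2d, j=3) on {r^1, r^6} = -2*cos(pi/7).

Working: D_7 has order 2*7 = 14 with 5 conjugacy classes, hence 5 irreducibles. Sum of squared dims 1 + 1 + 4 + 4 + 4 = 14 = |G|. Linear characters come from the abelianisation; the 2-dimensional irreps have character r^k -> 2*cos(2*pi*j*k/7), reflections -> 0.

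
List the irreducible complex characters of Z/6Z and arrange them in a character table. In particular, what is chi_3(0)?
Character table of Z/6Z (irreps indexed chi_0,...,chi_5 with chi_k(m) = zeta_6^(k*m), zeta_6 = exp(2*pi*i/6)):
  irrep \ class  {0} (size 1)  {1} (size 1)    {2} (size 1)    {3} (size 1)  {4} (size 1)    {5} (size 1)  
  chi_0          1             1               1               1             1               1             
  chi_1          1             exp(I*pi/3)     exp(2*I*pi/3)   -1            exp(-2*I*pi/3)  exp(-I*pi/3)  
  chi_2          1             exp(2*I*pi/3)   exp(-2*I*pi/3)  1             exp(2*I*pi/3)   exp(-2*I*pi/3)
  chi_3          1             -1              1               -1            1               -1            
  chi_4          1             exp(-2*I*pi/3)  exp(2*I*pi/3)   1             exp(-2*I*pi/3)  exp(2*I*pi/3) 
  chi_5          1             exp(-I*pi/3)    exp(-2*I*pi/3)  -1            exp(2*I*pi/3)   exp(I*pi/3)   

Spot check: chi_3(0) = zeta_6^(3*0) = zeta_6^0 = 1.

Z/6Z is abelian, so all 6 irreducible complex representations are 1-dimensional. They are given by chi_k(m) = zeta_6^(k*m) for k = 0,...,5. Row orthogonality: sum_m chi_k(m) conj(chi_l(m)) = 6 * [k = l].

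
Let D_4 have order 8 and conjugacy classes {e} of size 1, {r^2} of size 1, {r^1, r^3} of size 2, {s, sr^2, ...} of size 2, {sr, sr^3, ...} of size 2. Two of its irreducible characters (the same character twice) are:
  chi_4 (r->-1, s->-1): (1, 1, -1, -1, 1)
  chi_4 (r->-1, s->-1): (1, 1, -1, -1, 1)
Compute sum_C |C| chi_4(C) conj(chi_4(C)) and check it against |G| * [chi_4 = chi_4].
Sum = 8 = |G| = 8; so <chi_4, chi_4> = 1 (norm-1 confirms irreducibility).

Details: Compute term by term over conjugacy classes (|C| * chi_4(C) * conj(chi_4(C))):
  1*(1)*conj(1) + 1*(1)*conj(1) + 2*(-1)*conj(-1) + 2*(-1)*conj(-1) + 2*(1)*conj(1)
  = (1) + (1) + (2) + (2) + (2)
  = 8.
Dividing by |G| = 8 gives 8/8 = 1, matching the row-orthogonality relation <chi_4, chi_4> = [chi_4 = chi_4].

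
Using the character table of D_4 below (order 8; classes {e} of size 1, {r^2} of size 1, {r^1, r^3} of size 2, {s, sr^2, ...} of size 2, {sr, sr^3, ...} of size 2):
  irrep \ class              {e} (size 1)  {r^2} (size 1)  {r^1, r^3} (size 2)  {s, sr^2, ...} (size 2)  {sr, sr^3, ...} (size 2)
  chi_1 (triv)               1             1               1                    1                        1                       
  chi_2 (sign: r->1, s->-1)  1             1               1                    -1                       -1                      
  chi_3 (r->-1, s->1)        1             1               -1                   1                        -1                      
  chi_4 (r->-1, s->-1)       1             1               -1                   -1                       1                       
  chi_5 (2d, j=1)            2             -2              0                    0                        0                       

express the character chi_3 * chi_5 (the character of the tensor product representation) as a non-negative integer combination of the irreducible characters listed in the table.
chi_3 tensor chi_5 = chi_5 (all other irreducibles have multiplicity 0).

Proof sketch: The character of a tensor product is the pointwise product (chi_3 * chi_5)(C) = chi_3(C) * chi_5(C):
  {e}: (1)*(2), {r^2}: (1)*(-2), {r^1, r^3}: (-1)*(0), {s, sr^2, ...}: (1)*(0), {sr, sr^3, ...}: (-1)*(0)
so (chi_3 * chi_5) takes values
  {e} -> 2, {r^2} -> -2, {r^1, r^3} -> 0, {s, sr^2, ...} -> 0, {sr, sr^3, ...} -> 0.
Now take the inner product of this character with each irreducible chi from the table, <chi_3*chi_5, chi> = (1/8) sum_C |C| (chi_3*chi_5)(C) conj(chi(C)):
  <chi_3*chi_5, chi_1> = (1/8)[1*(2)*conj(1) + 1*(-2)*conj(1) + 2*(0)*conj(1) + 2*(0)*conj(1) + 2*(0)*conj(1)]
      = (1/8)[(2) + (-2) + (0) + (0) + (0)] = 0/8 = 0
  <chi_3*chi_5, chi_2> = (1/8)[1*(2)*conj(1) + 1*(-2)*conj(1) + 2*(0)*conj(1) + 2*(0)*conj(-1) + 2*(0)*conj(-1)]
      = (1/8)[(2) + (-2) + (0) + (0) + (0)] = 0/8 = 0
  <chi_3*chi_5, chi_3> = (1/8)[1*(2)*conj(1) + 1*(-2)*conj(1) + 2*(0)*conj(-1) + 2*(0)*conj(1) + 2*(0)*conj(-1)]
      = (1/8)[(2) + (-2) + (0) + (0) + (0)] = 0/8 = 0
  <chi_3*chi_5, chi_4> = (1/8)[1*(2)*conj(1) + 1*(-2)*conj(1) + 2*(0)*conj(-1) + 2*(0)*conj(-1) + 2*(0)*conj(1)]
      = (1/8)[(2) + (-2) + (0) + (0) + (0)] = 0/8 = 0
  <chi_3*chi_5, chi_5> = (1/8)[1*(2)*conj(2) + 1*(-2)*conj(-2) + 2*(0)*conj(0) + 2*(0)*conj(0) + 2*(0)*conj(0)]
      = (1/8)[(4) + (4) + (0) + (0) + (0)] = 8/8 = 1
Hence the multiplicities are chi_5: 1. Dimension check: dim(chi_3)*dim(chi_5) = 1*2 = 2 and sum (mult * dim) = 1*2 = 2.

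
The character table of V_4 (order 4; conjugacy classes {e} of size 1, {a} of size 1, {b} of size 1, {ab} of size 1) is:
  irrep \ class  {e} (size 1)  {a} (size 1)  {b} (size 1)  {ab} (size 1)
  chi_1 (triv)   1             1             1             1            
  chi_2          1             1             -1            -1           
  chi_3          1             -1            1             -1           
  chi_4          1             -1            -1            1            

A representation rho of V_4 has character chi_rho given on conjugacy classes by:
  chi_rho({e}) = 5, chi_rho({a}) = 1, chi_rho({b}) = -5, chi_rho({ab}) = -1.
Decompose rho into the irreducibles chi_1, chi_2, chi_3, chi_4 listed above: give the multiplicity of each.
Multiplicities: chi_1: 0, chi_2: 3, chi_3: 0, chi_4: 2.

Explanation: Use <chi_rho, chi> = (1/|G|) sum_C |C| * chi_rho(C) * conj(chi(C)) with |G| = 4 for each irreducible chi in the table:
  <chi_rho, chi_1> = (1/4)[1*(5)*conj(1) + 1*(1)*conj(1) + 1*(-5)*conj(1) + 1*(-1)*conj(1)]
      = (1/4)[(5) + (1) + (-5) + (-1)] = 0/4 = 0
  <chi_rho, chi_2> = (1/4)[1*(5)*conj(1) + 1*(1)*conj(1) + 1*(-5)*conj(-1) + 1*(-1)*conj(-1)]
      = (1/4)[(5) + (1) + (5) + (1)] = 12/4 = 3
  <chi_rho, chi_3> = (1/4)[1*(5)*conj(1) + 1*(1)*conj(-1) + 1*(-5)*conj(1) + 1*(-1)*conj(-1)]
      = (1/4)[(5) + (-1) + (-5) + (1)] = 0/4 = 0
  <chi_rho, chi_4> = (1/4)[1*(5)*conj(1) + 1*(1)*conj(-1) + 1*(-5)*conj(-1) + 1*(-1)*conj(1)]
      = (1/4)[(5) + (-1) + (5) + (-1)] = 8/4 = 2
Dimension check: dim(rho) = sum (mult * dim) = 0*1 + 3*1 + 0*1 + 2*1 = 5 = chi_rho(e) = 5.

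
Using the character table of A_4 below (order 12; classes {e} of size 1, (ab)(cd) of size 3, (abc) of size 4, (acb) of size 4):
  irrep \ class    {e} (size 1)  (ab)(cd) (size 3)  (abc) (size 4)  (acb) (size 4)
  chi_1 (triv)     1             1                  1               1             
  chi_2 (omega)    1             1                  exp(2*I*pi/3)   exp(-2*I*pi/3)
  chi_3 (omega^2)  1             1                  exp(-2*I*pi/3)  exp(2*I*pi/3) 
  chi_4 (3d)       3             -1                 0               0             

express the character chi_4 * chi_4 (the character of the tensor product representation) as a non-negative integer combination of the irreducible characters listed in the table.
chi_4 tensor chi_4 = chi_1 + chi_2 + chi_3 + 2*chi_4 (all other irreducibles have multiplicity 0).

Why: The character of a tensor product is the pointwise product (chi_4 * chi_4)(C) = chi_4(C) * chi_4(C):
  {e}: (3)*(3), (ab)(cd): (-1)*(-1), (abc): (0)*(0), (acb): (0)*(0)
so (chi_4 * chi_4) takes values
  {e} -> 9, (ab)(cd) -> 1, (abc) -> 0, (acb) -> 0.
Now take the inner product of this character with each irreducible chi from the table, <chi_4*chi_4, chi> = (1/12) sum_C |C| (chi_4*chi_4)(C) conj(chi(C)):
  <chi_4*chi_4, chi_1> = (1/12)[1*(9)*conj(1) + 3*(1)*conj(1) + 4*(0)*conj(1) + 4*(0)*conj(1)]
      = (1/12)[(9) + (3) + (0) + (0)] = 12/12 = 1
  <chi_4*chi_4, chi_2> = (1/12)[1*(9)*conj(1) + 3*(1)*conj(1) + 4*(0)*conj(exp(2*I*pi/3)) + 4*(0)*conj(exp(-2*I*pi/3))]
      = (1/12)[(9) + (3) + (0) + (0)] = 12/12 = 1
  <chi_4*chi_4, chi_3> = (1/12)[1*(9)*conj(1) + 3*(1)*conj(1) + 4*(0)*conj(exp(-2*I*pi/3)) + 4*(0)*conj(exp(2*I*pi/3))]
      = (1/12)[(9) + (3) + (0) + (0)] = 12/12 = 1
  <chi_4*chi_4, chi_4> = (1/12)[1*(9)*conj(3) + 3*(1)*conj(-1) + 4*(0)*conj(0) + 4*(0)*conj(0)]
      = (1/12)[(27) + (-3) + (0) + (0)] = 24/12 = 2
(Exp terms are combined using exp(i*s)*conj(exp(i*t)) = exp(i*(s-t)), and sums of them are collapsed using the identity that for every m > 1 the m distinct m-th roots of unity sum to 0, e.g. 1 + exp(2*I*pi/3) + exp(-2*I*pi/3) = 0.)
Hence the multiplicities are chi_1: 1, chi_2: 1, chi_3: 1, chi_4: 2. Dimension check: dim(chi_4)*dim(chi_4) = 3*3 = 9 and sum (mult * dim) = 1*1 + 1*1 + 1*1 + 2*3 = 9.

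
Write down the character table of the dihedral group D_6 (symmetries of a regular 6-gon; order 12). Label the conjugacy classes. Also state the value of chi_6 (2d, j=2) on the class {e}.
Conjugacy classes: {e} of size 1, {r^3} of size 1, {r^1, r^5} of size 2, {r^2, r^4} of size 2, {s, sr^2, ...} of size 3, {sr, sr^3, ...} of size 3.
Character table:
  irrep \ class              {e} (size 1)  {r^3} (size 1)  {r^1, r^5} (size 2)  {r^2, r^4} (size 2)  {s, sr^2, ...} (size 3)  {sr, sr^3, ...} (size 3)
  chi_1 (triv)               1             1               1                    1                    1                        1                       
  chi_2 (sign: r->1, s->-1)  1             1               1                    1                    -1                       -1                      
  chi_3 (r->-1, s->1)        1             -1              -1                   1                    1                        -1                      
  chi_4 (r->-1, s->-1)       1             -1              -1                   1                    -1                       1                       
  chi_5 (2d, j=1)            2             -2              1                    -1                   0                        0                       
  chi_6 (2d, j=2)            2             2               -1                   -1                   0                        0                       

Spot check: chi_6 (2d, j=2) on {e} = 2.

Working: D_6 has order 2*6 = 12 with 6 conjugacy classes, hence 6 irreducibles. Sum of squared dims 1 + 1 + 1 + 1 + 4 + 4 = 12 = |G|. Linear characters come from the abelianisation; the 2-dimensional irreps have character r^k -> 2*cos(2*pi*j*k/6), reflections -> 0.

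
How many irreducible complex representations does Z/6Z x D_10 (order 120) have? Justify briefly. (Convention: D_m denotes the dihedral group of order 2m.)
48

The number of irreducible complex representations of a finite group equals its number of conjugacy classes. For a direct product, #classes(G x H) = #classes(G) * #classes(H). Z/6Z has 6 classes (abelian), D_10 has 8 classes, so 6 * 8 = 48, so Z/6Z x D_10 (order 120) has exactly 48 irreducible complex representations.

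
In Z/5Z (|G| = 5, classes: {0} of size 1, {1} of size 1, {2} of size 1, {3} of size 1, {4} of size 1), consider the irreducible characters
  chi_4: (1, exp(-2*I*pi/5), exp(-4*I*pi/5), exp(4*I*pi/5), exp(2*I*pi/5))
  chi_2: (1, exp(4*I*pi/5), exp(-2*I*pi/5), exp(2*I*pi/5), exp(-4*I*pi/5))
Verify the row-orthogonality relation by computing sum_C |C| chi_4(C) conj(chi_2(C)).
Sum = 0; so <chi_4, chi_2> = 0 (distinct irreducibles are orthogonal).

Derivation: Compute term by term over conjugacy classes (|C| * chi_4(C) * conj(chi_2(C))):
  1*(1)*conj(1) + 1*(exp(-2*I*pi/5))*conj(exp(4*I*pi/5)) + 1*(exp(-4*I*pi/5))*conj(exp(-2*I*pi/5)) + 1*(exp(4*I*pi/5))*conj(exp(2*I*pi/5)) + 1*(exp(2*I*pi/5))*conj(exp(-4*I*pi/5))
  = (1) + (exp(4*I*pi/5)) + (exp(-2*I*pi/5)) + (exp(2*I*pi/5)) + (exp(-4*I*pi/5))
  = 0.
(Exp terms are combined using exp(i*s)*conj(exp(i*t)) = exp(i*(s-t)), and sums of them are collapsed using the identity that for every m > 1 the m distinct m-th roots of unity sum to 0, e.g. 1 + exp(2*I*pi/3) + exp(-2*I*pi/3) = 0.)
Dividing by |G| = 5 gives 0/5 = 0, matching the row-orthogonality relation <chi_4, chi_2> = [chi_4 = chi_2].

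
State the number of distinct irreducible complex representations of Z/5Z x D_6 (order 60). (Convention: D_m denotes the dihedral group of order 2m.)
30

The number of irreducible complex representations of a finite group equals its number of conjugacy classes. For a direct product, #classes(G x H) = #classes(G) * #classes(H). Z/5Z has 5 classes (abelian), D_6 has 6 classes, so 5 * 6 = 30, so Z/5Z x D_6 (order 60) has exactly 30 irreducible complex representations.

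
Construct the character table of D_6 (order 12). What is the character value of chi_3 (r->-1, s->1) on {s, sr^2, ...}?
Conjugacy classes: {e} of size 1, {r^3} of size 1, {r^1, r^5} of size 2, {r^2, r^4} of size 2, {s, sr^2, ...} of size 3, {sr, sr^3, ...} of size 3.
Character table:
  irrep \ class              {e} (size 1)  {r^3} (size 1)  {r^1, r^5} (size 2)  {r^2, r^4} (size 2)  {s, sr^2, ...} (size 3)  {sr, sr^3, ...} (size 3)
  chi_1 (triv)               1             1               1                    1                    1                        1                       
  chi_2 (sign: r->1, s->-1)  1             1               1                    1                    -1                       -1                      
  chi_3 (r->-1, s->1)        1             -1              -1                   1                    1                        -1                      
  chi_4 (r->-1, s->-1)       1             -1              -1                   1                    -1                       1                       
  chi_5 (2d, j=1)            2             -2              1                    -1                   0                        0                       
  chi_6 (2d, j=2)            2             2               -1                   -1                   0                        0                       

Spot check: chi_3 (r->-1, s->1) on {s, sr^2, ...} = 1.

Solution. D_6 has order 2*6 = 12 with 6 conjugacy classes, hence 6 irreducibles. Sum of squared dims 1 + 1 + 1 + 1 + 4 + 4 = 12 = |G|. Linear characters come from the abelianisation; the 2-dimensional irreps have character r^k -> 2*cos(2*pi*j*k/6), reflections -> 0.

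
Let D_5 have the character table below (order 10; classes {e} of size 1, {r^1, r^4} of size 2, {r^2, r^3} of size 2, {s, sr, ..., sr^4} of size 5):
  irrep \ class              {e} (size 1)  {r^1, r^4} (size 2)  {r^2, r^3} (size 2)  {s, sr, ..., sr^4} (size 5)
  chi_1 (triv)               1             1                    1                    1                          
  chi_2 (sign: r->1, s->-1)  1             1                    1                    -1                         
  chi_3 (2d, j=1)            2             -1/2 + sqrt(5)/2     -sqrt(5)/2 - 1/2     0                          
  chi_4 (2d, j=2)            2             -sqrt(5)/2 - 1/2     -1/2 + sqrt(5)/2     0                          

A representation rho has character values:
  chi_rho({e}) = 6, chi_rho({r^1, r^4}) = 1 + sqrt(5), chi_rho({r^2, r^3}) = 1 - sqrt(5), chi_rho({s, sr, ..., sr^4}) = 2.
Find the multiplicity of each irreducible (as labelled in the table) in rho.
Multiplicities: chi_1: 2, chi_2: 0, chi_3: 2, chi_4: 0.

Details: Use <chi_rho, chi> = (1/|G|) sum_C |C| * chi_rho(C) * conj(chi(C)) with |G| = 10 for each irreducible chi in the table:
  <chi_rho, chi_1> = (1/10)[1*(6)*conj(1) + 2*(1 + sqrt(5))*conj(1) + 2*(1 - sqrt(5))*conj(1) + 5*(2)*conj(1)]
      = (1/10)[(6) + (2 + 2*sqrt(5)) + (2 - 2*sqrt(5)) + (10)] = 20/10 = 2
  <chi_rho, chi_2> = (1/10)[1*(6)*conj(1) + 2*(1 + sqrt(5))*conj(1) + 2*(1 - sqrt(5))*conj(1) + 5*(2)*conj(-1)]
      = (1/10)[(6) + (2 + 2*sqrt(5)) + (2 - 2*sqrt(5)) + (-10)] = 0/10 = 0
  <chi_rho, chi_3> = (1/10)[1*(6)*conj(2) + 2*(1 + sqrt(5))*conj(-1/2 + sqrt(5)/2) + 2*(1 - sqrt(5))*conj(-sqrt(5)/2 - 1/2) + 5*(2)*conj(0)]
      = (1/10)[(12) + (4) + (4) + (0)] = 20/10 = 2
  <chi_rho, chi_4> = (1/10)[1*(6)*conj(2) + 2*(1 + sqrt(5))*conj(-sqrt(5)/2 - 1/2) + 2*(1 - sqrt(5))*conj(-1/2 + sqrt(5)/2) + 5*(2)*conj(0)]
      = (1/10)[(12) + (-6 - 2*sqrt(5)) + (-6 + 2*sqrt(5)) + (0)] = 0/10 = 0
Dimension check: dim(rho) = sum (mult * dim) = 2*1 + 0*1 + 2*2 + 0*2 = 6 = chi_rho(e) = 6.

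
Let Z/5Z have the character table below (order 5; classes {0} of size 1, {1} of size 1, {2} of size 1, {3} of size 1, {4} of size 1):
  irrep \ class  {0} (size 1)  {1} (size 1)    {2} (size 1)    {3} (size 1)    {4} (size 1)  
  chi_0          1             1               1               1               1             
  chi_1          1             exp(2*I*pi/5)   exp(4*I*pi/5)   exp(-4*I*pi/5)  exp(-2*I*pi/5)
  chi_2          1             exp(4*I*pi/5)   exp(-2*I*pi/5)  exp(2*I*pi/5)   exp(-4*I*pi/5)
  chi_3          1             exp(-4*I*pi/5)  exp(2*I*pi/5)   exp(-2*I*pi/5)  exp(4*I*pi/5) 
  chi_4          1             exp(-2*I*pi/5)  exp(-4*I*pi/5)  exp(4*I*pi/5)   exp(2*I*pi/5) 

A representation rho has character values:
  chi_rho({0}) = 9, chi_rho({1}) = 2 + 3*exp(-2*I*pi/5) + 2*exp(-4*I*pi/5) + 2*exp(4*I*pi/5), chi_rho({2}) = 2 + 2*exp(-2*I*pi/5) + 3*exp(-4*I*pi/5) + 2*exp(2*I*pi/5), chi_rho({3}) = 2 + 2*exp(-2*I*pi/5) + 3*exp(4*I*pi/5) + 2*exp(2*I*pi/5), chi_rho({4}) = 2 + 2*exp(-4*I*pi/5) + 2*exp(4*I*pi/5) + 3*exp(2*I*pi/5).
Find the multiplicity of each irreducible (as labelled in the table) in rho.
Multiplicities: chi_0: 2, chi_1: 0, chi_2: 2, chi_3: 2, chi_4: 3.

Use <chi_rho, chi> = (1/|G|) sum_C |C| * chi_rho(C) * conj(chi(C)) with |G| = 5 for each irreducible chi in the table:
  <chi_rho, chi_0> = (1/5)[1*(9)*conj(1) + 1*(2 + 3*exp(-2*I*pi/5) + 2*exp(-4*I*pi/5) + 2*exp(4*I*pi/5))*conj(1) + 1*(2 + 2*exp(-2*I*pi/5) + 3*exp(-4*I*pi/5) + 2*exp(2*I*pi/5))*conj(1) + 1*(2 + 2*exp(-2*I*pi/5) + 3*exp(4*I*pi/5) + 2*exp(2*I*pi/5))*conj(1) + 1*(2 + 2*exp(-4*I*pi/5) + 2*exp(4*I*pi/5) + 3*exp(2*I*pi/5))*conj(1)]
      = (1/5)[(9) + (2 + 3*exp(-2*I*pi/5) + 2*exp(-4*I*pi/5) + 2*exp(4*I*pi/5)) + (2 + 2*exp(-2*I*pi/5) + 3*exp(-4*I*pi/5) + 2*exp(2*I*pi/5)) + (2 + 2*exp(-2*I*pi/5) + 3*exp(4*I*pi/5) + 2*exp(2*I*pi/5)) + (2 + 2*exp(-4*I*pi/5) + 2*exp(4*I*pi/5) + 3*exp(2*I*pi/5))] = 10/5 = 2
  <chi_rho, chi_1> = (1/5)[1*(9)*conj(1) + 1*(2 + 3*exp(-2*I*pi/5) + 2*exp(-4*I*pi/5) + 2*exp(4*I*pi/5))*conj(exp(2*I*pi/5)) + 1*(2 + 2*exp(-2*I*pi/5) + 3*exp(-4*I*pi/5) + 2*exp(2*I*pi/5))*conj(exp(4*I*pi/5)) + 1*(2 + 2*exp(-2*I*pi/5) + 3*exp(4*I*pi/5) + 2*exp(2*I*pi/5))*conj(exp(-4*I*pi/5)) + 1*(2 + 2*exp(-4*I*pi/5) + 2*exp(4*I*pi/5) + 3*exp(2*I*pi/5))*conj(exp(-2*I*pi/5))]
      = (1/5)[(9) + (2*exp(-2*I*pi/5) + 3*exp(-4*I*pi/5) + 2*exp(4*I*pi/5) + 2*exp(2*I*pi/5)) + (2*exp(-2*I*pi/5) + 2*exp(-4*I*pi/5) + 2*exp(4*I*pi/5) + 3*exp(2*I*pi/5)) + (3*exp(-2*I*pi/5) + 2*exp(-4*I*pi/5) + 2*exp(4*I*pi/5) + 2*exp(2*I*pi/5)) + (2*exp(-2*I*pi/5) + 2*exp(-4*I*pi/5) + 3*exp(4*I*pi/5) + 2*exp(2*I*pi/5))] = 0/5 = 0
  <chi_rho, chi_2> = (1/5)[1*(9)*conj(1) + 1*(2 + 3*exp(-2*I*pi/5) + 2*exp(-4*I*pi/5) + 2*exp(4*I*pi/5))*conj(exp(4*I*pi/5)) + 1*(2 + 2*exp(-2*I*pi/5) + 3*exp(-4*I*pi/5) + 2*exp(2*I*pi/5))*conj(exp(-2*I*pi/5)) + 1*(2 + 2*exp(-2*I*pi/5) + 3*exp(4*I*pi/5) + 2*exp(2*I*pi/5))*conj(exp(2*I*pi/5)) + 1*(2 + 2*exp(-4*I*pi/5) + 2*exp(4*I*pi/5) + 3*exp(2*I*pi/5))*conj(exp(-4*I*pi/5))]
      = (1/5)[(9) + (2 + 2*exp(-4*I*pi/5) + 3*exp(4*I*pi/5) + 2*exp(2*I*pi/5)) + (2 + 3*exp(-2*I*pi/5) + 2*exp(4*I*pi/5) + 2*exp(2*I*pi/5)) + (2 + 2*exp(-2*I*pi/5) + 2*exp(-4*I*pi/5) + 3*exp(2*I*pi/5)) + (2 + 2*exp(-2*I*pi/5) + 3*exp(-4*I*pi/5) + 2*exp(4*I*pi/5))] = 10/5 = 2
  <chi_rho, chi_3> = (1/5)[1*(9)*conj(1) + 1*(2 + 3*exp(-2*I*pi/5) + 2*exp(-4*I*pi/5) + 2*exp(4*I*pi/5))*conj(exp(-4*I*pi/5)) + 1*(2 + 2*exp(-2*I*pi/5) + 3*exp(-4*I*pi/5) + 2*exp(2*I*pi/5))*conj(exp(2*I*pi/5)) + 1*(2 + 2*exp(-2*I*pi/5) + 3*exp(4*I*pi/5) + 2*exp(2*I*pi/5))*conj(exp(-2*I*pi/5)) + 1*(2 + 2*exp(-4*I*pi/5) + 2*exp(4*I*pi/5) + 3*exp(2*I*pi/5))*conj(exp(4*I*pi/5))]
      = (1/5)[(9) + (2 + 2*exp(-2*I*pi/5) + 2*exp(4*I*pi/5) + 3*exp(2*I*pi/5)) + (2 + 2*exp(-2*I*pi/5) + 2*exp(-4*I*pi/5) + 3*exp(4*I*pi/5)) + (2 + 3*exp(-4*I*pi/5) + 2*exp(4*I*pi/5) + 2*exp(2*I*pi/5)) + (2 + 3*exp(-2*I*pi/5) + 2*exp(-4*I*pi/5) + 2*exp(2*I*pi/5))] = 10/5 = 2
  <chi_rho, chi_4> = (1/5)[1*(9)*conj(1) + 1*(2 + 3*exp(-2*I*pi/5) + 2*exp(-4*I*pi/5) + 2*exp(4*I*pi/5))*conj(exp(-2*I*pi/5)) + 1*(2 + 2*exp(-2*I*pi/5) + 3*exp(-4*I*pi/5) + 2*exp(2*I*pi/5))*conj(exp(-4*I*pi/5)) + 1*(2 + 2*exp(-2*I*pi/5) + 3*exp(4*I*pi/5) + 2*exp(2*I*pi/5))*conj(exp(4*I*pi/5)) + 1*(2 + 2*exp(-4*I*pi/5) + 2*exp(4*I*pi/5) + 3*exp(2*I*pi/5))*conj(exp(2*I*pi/5))]
      = (1/5)[(9) + (3 + 2*exp(-2*I*pi/5) + 2*exp(-4*I*pi/5) + 2*exp(2*I*pi/5)) + (3 + 2*exp(-4*I*pi/5) + 2*exp(4*I*pi/5) + 2*exp(2*I*pi/5)) + (3 + 2*exp(-2*I*pi/5) + 2*exp(-4*I*pi/5) + 2*exp(4*I*pi/5)) + (3 + 2*exp(-2*I*pi/5) + 2*exp(4*I*pi/5) + 2*exp(2*I*pi/5))] = 15/5 = 3
(Exp terms are combined using exp(i*s)*conj(exp(i*t)) = exp(i*(s-t)), and sums of them are collapsed using the identity that for every m > 1 the m distinct m-th roots of unity sum to 0, e.g. 1 + exp(2*I*pi/3) + exp(-2*I*pi/3) = 0.)
Dimension check: dim(rho) = sum (mult * dim) = 2*1 + 0*1 + 2*1 + 2*1 + 3*1 = 9 = chi_rho(e) = 9.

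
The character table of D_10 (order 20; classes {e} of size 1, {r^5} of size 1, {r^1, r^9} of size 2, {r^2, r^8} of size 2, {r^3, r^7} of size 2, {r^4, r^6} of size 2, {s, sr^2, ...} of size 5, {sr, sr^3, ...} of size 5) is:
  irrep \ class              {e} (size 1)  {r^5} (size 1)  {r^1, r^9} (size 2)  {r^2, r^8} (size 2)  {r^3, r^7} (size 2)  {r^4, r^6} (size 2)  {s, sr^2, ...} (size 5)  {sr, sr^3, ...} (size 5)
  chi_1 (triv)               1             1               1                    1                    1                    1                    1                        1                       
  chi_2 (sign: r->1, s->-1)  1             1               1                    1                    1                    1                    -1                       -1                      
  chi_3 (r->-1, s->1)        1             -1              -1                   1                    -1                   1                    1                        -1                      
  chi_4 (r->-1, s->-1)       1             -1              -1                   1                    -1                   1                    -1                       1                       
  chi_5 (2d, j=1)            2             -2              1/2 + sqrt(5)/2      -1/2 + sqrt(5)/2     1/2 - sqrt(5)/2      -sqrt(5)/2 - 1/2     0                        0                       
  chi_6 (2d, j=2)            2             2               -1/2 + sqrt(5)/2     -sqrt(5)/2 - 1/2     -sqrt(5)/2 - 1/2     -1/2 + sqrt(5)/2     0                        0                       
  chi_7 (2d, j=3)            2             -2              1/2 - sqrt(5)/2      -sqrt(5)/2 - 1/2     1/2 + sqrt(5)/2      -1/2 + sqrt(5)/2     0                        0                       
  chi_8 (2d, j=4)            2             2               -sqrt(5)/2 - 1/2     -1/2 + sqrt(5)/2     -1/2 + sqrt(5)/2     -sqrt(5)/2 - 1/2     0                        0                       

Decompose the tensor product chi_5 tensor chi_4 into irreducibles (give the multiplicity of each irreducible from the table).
chi_5 tensor chi_4 = chi_8 (all other irreducibles have multiplicity 0).

Derivation: The character of a tensor product is the pointwise product (chi_5 * chi_4)(C) = chi_5(C) * chi_4(C):
  {e}: (2)*(1), {r^5}: (-2)*(-1), {r^1, r^9}: (1/2 + sqrt(5)/2)*(-1), {r^2, r^8}: (-1/2 + sqrt(5)/2)*(1), {r^3, r^7}: (1/2 - sqrt(5)/2)*(-1), {r^4, r^6}: (-sqrt(5)/2 - 1/2)*(1), {s, sr^2, ...}: (0)*(-1), {sr, sr^3, ...}: (0)*(1)
so (chi_5 * chi_4) takes values
  {e} -> 2, {r^5} -> 2, {r^1, r^9} -> -sqrt(5)/2 - 1/2, {r^2, r^8} -> -1/2 + sqrt(5)/2, {r^3, r^7} -> -1/2 + sqrt(5)/2, {r^4, r^6} -> -sqrt(5)/2 - 1/2, {s, sr^2, ...} -> 0, {sr, sr^3, ...} -> 0.
Now take the inner product of this character with each irreducible chi from the table, <chi_5*chi_4, chi> = (1/20) sum_C |C| (chi_5*chi_4)(C) conj(chi(C)):
  <chi_5*chi_4, chi_1> = (1/20)[1*(2)*conj(1) + 1*(2)*conj(1) + 2*(-sqrt(5)/2 - 1/2)*conj(1) + 2*(-1/2 + sqrt(5)/2)*conj(1) + 2*(-1/2 + sqrt(5)/2)*conj(1) + 2*(-sqrt(5)/2 - 1/2)*conj(1) + 5*(0)*conj(1) + 5*(0)*conj(1)]
      = (1/20)[(2) + (2) + (-sqrt(5) - 1) + (-1 + sqrt(5)) + (-1 + sqrt(5)) + (-sqrt(5) - 1) + (0) + (0)] = 0/20 = 0
  <chi_5*chi_4, chi_2> = (1/20)[1*(2)*conj(1) + 1*(2)*conj(1) + 2*(-sqrt(5)/2 - 1/2)*conj(1) + 2*(-1/2 + sqrt(5)/2)*conj(1) + 2*(-1/2 + sqrt(5)/2)*conj(1) + 2*(-sqrt(5)/2 - 1/2)*conj(1) + 5*(0)*conj(-1) + 5*(0)*conj(-1)]
      = (1/20)[(2) + (2) + (-sqrt(5) - 1) + (-1 + sqrt(5)) + (-1 + sqrt(5)) + (-sqrt(5) - 1) + (0) + (0)] = 0/20 = 0
  <chi_5*chi_4, chi_3> = (1/20)[1*(2)*conj(1) + 1*(2)*conj(-1) + 2*(-sqrt(5)/2 - 1/2)*conj(-1) + 2*(-1/2 + sqrt(5)/2)*conj(1) + 2*(-1/2 + sqrt(5)/2)*conj(-1) + 2*(-sqrt(5)/2 - 1/2)*conj(1) + 5*(0)*conj(1) + 5*(0)*conj(-1)]
      = (1/20)[(2) + (-2) + (1 + sqrt(5)) + (-1 + sqrt(5)) + (1 - sqrt(5)) + (-sqrt(5) - 1) + (0) + (0)] = 0/20 = 0
  <chi_5*chi_4, chi_4> = (1/20)[1*(2)*conj(1) + 1*(2)*conj(-1) + 2*(-sqrt(5)/2 - 1/2)*conj(-1) + 2*(-1/2 + sqrt(5)/2)*conj(1) + 2*(-1/2 + sqrt(5)/2)*conj(-1) + 2*(-sqrt(5)/2 - 1/2)*conj(1) + 5*(0)*conj(-1) + 5*(0)*conj(1)]
      = (1/20)[(2) + (-2) + (1 + sqrt(5)) + (-1 + sqrt(5)) + (1 - sqrt(5)) + (-sqrt(5) - 1) + (0) + (0)] = 0/20 = 0
  <chi_5*chi_4, chi_5> = (1/20)[1*(2)*conj(2) + 1*(2)*conj(-2) + 2*(-sqrt(5)/2 - 1/2)*conj(1/2 + sqrt(5)/2) + 2*(-1/2 + sqrt(5)/2)*conj(-1/2 + sqrt(5)/2) + 2*(-1/2 + sqrt(5)/2)*conj(1/2 - sqrt(5)/2) + 2*(-sqrt(5)/2 - 1/2)*conj(-sqrt(5)/2 - 1/2) + 5*(0)*conj(0) + 5*(0)*conj(0)]
      = (1/20)[(4) + (-4) + (-3 - sqrt(5)) + (3 - sqrt(5)) + (-3 + sqrt(5)) + (sqrt(5) + 3) + (0) + (0)] = 0/20 = 0
  <chi_5*chi_4, chi_6> = (1/20)[1*(2)*conj(2) + 1*(2)*conj(2) + 2*(-sqrt(5)/2 - 1/2)*conj(-1/2 + sqrt(5)/2) + 2*(-1/2 + sqrt(5)/2)*conj(-sqrt(5)/2 - 1/2) + 2*(-1/2 + sqrt(5)/2)*conj(-sqrt(5)/2 - 1/2) + 2*(-sqrt(5)/2 - 1/2)*conj(-1/2 + sqrt(5)/2) + 5*(0)*conj(0) + 5*(0)*conj(0)]
      = (1/20)[(4) + (4) + (-2) + (-2) + (-2) + (-2) + (0) + (0)] = 0/20 = 0
  <chi_5*chi_4, chi_7> = (1/20)[1*(2)*conj(2) + 1*(2)*conj(-2) + 2*(-sqrt(5)/2 - 1/2)*conj(1/2 - sqrt(5)/2) + 2*(-1/2 + sqrt(5)/2)*conj(-sqrt(5)/2 - 1/2) + 2*(-1/2 + sqrt(5)/2)*conj(1/2 + sqrt(5)/2) + 2*(-sqrt(5)/2 - 1/2)*conj(-1/2 + sqrt(5)/2) + 5*(0)*conj(0) + 5*(0)*conj(0)]
      = (1/20)[(4) + (-4) + (2) + (-2) + (2) + (-2) + (0) + (0)] = 0/20 = 0
  <chi_5*chi_4, chi_8> = (1/20)[1*(2)*conj(2) + 1*(2)*conj(2) + 2*(-sqrt(5)/2 - 1/2)*conj(-sqrt(5)/2 - 1/2) + 2*(-1/2 + sqrt(5)/2)*conj(-1/2 + sqrt(5)/2) + 2*(-1/2 + sqrt(5)/2)*conj(-1/2 + sqrt(5)/2) + 2*(-sqrt(5)/2 - 1/2)*conj(-sqrt(5)/2 - 1/2) + 5*(0)*conj(0) + 5*(0)*conj(0)]
      = (1/20)[(4) + (4) + (sqrt(5) + 3) + (3 - sqrt(5)) + (3 - sqrt(5)) + (sqrt(5) + 3) + (0) + (0)] = 20/20 = 1
Hence the multiplicities are chi_8: 1. Dimension check: dim(chi_5)*dim(chi_4) = 2*1 = 2 and sum (mult * dim) = 1*2 = 2.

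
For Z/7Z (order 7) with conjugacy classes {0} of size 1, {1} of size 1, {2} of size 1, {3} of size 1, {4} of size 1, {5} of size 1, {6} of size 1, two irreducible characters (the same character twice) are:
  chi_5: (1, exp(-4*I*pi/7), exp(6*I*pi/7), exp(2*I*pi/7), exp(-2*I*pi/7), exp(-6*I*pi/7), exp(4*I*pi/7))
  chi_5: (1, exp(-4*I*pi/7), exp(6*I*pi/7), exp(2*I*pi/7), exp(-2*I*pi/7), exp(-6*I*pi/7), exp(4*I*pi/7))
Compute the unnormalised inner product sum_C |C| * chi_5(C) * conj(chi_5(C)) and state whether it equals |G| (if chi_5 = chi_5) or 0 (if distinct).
Sum = 7 = |G| = 7; so <chi_5, chi_5> = 1 (norm-1 confirms irreducibility).

Details: Compute term by term over conjugacy classes (|C| * chi_5(C) * conj(chi_5(C))):
  1*(1)*conj(1) + 1*(exp(-4*I*pi/7))*conj(exp(-4*I*pi/7)) + 1*(exp(6*I*pi/7))*conj(exp(6*I*pi/7)) + 1*(exp(2*I*pi/7))*conj(exp(2*I*pi/7)) + 1*(exp(-2*I*pi/7))*conj(exp(-2*I*pi/7)) + 1*(exp(-6*I*pi/7))*conj(exp(-6*I*pi/7)) + 1*(exp(4*I*pi/7))*conj(exp(4*I*pi/7))
  = (1) + (1) + (1) + (1) + (1) + (1) + (1)
  = 7.
(Exp terms are combined using exp(i*s)*conj(exp(i*t)) = exp(i*(s-t)), and sums of them are collapsed using the identity that for every m > 1 the m distinct m-th roots of unity sum to 0, e.g. 1 + exp(2*I*pi/3) + exp(-2*I*pi/3) = 0.)
Dividing by |G| = 7 gives 7/7 = 1, matching the row-orthogonality relation <chi_5, chi_5> = [chi_5 = chi_5].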